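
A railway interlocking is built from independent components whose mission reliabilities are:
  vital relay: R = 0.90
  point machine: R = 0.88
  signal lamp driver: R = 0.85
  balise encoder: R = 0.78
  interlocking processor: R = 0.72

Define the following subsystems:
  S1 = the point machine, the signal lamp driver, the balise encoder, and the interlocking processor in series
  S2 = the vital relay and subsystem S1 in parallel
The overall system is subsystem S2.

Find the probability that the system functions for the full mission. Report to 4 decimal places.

Series (point machine, signal lamp driver, balise encoder, and interlocking processor): 0.880000 × 0.850000 × 0.780000 × 0.720000 = 0.420077
Parallel (vital relay and [0.420077]): 1 − (1 − 0.900000)(1 − 0.420077) = 0.9420

0.9420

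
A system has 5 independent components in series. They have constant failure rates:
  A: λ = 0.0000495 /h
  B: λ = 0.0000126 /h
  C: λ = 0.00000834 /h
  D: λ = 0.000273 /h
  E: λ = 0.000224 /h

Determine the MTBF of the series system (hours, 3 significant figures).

Series of exponential components: λ_sys = Σ λ_i
λ_sys = 0.0000495 + 0.0000126 + 0.00000834 + 0.000273 + 0.000224 = 5.6744e-04 /h
MTBF = 1 / λ_sys = 1760 h

1760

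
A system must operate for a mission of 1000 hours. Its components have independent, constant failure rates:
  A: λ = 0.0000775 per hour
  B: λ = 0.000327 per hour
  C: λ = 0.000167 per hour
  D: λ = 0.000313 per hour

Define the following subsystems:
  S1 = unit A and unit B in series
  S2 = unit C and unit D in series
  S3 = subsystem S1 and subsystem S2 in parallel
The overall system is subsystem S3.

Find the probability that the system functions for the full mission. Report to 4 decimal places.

R(A) = exp(−0.0000775 × 1000) = 0.925427
R(B) = exp(−0.000327 × 1000) = 0.721084
R(C) = exp(−0.000167 × 1000) = 0.846200
R(D) = exp(−0.000313 × 1000) = 0.731250
Series (A and B): 0.925427 × 0.721084 = 0.667311
Series (C and D): 0.846200 × 0.731250 = 0.618784
Parallel ([0.667311] and [0.618784]): 1 − (1 − 0.667311)(1 − 0.618784) = 0.8732

0.8732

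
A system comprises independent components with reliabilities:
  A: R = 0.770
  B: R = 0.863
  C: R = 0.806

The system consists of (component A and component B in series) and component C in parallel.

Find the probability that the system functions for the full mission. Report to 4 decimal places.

0.9349

Series (A and B): 0.770000 × 0.863000 = 0.664510
Parallel ([0.664510] and C): 1 − (1 − 0.664510)(1 − 0.806000) = 0.9349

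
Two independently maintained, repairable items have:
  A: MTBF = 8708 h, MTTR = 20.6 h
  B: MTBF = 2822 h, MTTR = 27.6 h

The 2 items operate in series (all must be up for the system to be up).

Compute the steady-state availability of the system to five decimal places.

A(A) = MTBF/(MTBF+MTTR) = 8708/(8708+20.6) = 0.997640
A(B) = MTBF/(MTBF+MTTR) = 2822/(2822+27.6) = 0.990314
Series availability: 0.997640 × 0.990314 = 0.98798

0.98798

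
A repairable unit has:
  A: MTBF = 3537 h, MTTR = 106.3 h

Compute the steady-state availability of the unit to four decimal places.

0.9708

A(A) = MTBF/(MTBF+MTTR) = 3537/(3537+106.3) = 0.9708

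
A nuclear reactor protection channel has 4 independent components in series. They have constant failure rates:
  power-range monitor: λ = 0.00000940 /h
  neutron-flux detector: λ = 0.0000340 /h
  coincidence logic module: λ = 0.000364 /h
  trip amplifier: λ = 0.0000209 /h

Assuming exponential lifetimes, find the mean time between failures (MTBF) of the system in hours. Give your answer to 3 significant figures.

2330

Series of exponential components: λ_sys = Σ λ_i
λ_sys = 0.00000940 + 0.0000340 + 0.000364 + 0.0000209 = 4.2830e-04 /h
MTBF = 1 / λ_sys = 2330 h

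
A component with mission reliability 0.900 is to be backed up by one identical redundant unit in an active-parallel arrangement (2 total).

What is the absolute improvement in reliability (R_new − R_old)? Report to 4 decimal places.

R_before = 0.900
R_after = 1 − (1 − 0.900)^2 = 0.9900
ΔR = 0.9900 − 0.900 = 0.0900

0.0900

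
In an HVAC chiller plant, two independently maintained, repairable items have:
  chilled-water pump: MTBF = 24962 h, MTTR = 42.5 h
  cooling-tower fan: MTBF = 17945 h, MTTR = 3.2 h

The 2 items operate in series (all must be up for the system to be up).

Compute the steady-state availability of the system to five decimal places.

0.99812

A(chilled-water pump) = MTBF/(MTBF+MTTR) = 24962/(24962+42.5) = 0.998300
A(cooling-tower fan) = MTBF/(MTBF+MTTR) = 17945/(17945+3.2) = 0.999822
Series availability: 0.998300 × 0.999822 = 0.99812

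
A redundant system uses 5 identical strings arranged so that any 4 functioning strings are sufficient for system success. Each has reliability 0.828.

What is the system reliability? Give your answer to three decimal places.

0.793

R = Σ_{i=4}^{5} C(5,i) p^i (1−p)^{5−i} with p = 0.828
C(5,4)·0.828^4·0.172^1 = 0.40422
C(5,5)·0.828^5·0.172^0 = 0.38918
Sum = 0.793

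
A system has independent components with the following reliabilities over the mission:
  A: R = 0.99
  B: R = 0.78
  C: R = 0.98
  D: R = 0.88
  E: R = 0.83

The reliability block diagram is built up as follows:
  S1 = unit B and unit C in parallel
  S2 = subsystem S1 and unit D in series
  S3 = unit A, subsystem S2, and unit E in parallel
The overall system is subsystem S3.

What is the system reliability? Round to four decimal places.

Parallel (B and C): 1 − (1 − 0.780000)(1 − 0.980000) = 0.995600
Series ([0.995600] and D): 0.995600 × 0.880000 = 0.876128
Parallel (A, [0.876128], and E): 1 − (1 − 0.990000)(1 − 0.876128)(1 − 0.830000) = 0.9998

0.9998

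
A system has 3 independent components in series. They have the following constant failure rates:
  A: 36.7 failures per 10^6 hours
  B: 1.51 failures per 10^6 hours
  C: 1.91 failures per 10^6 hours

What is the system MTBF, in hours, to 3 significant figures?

24900

Series of exponential components: λ_sys = Σ λ_i
λ_sys = 0.0000367 + 0.00000151 + 0.00000191 = 4.0120e-05 /h
MTBF = 1 / λ_sys = 24900 h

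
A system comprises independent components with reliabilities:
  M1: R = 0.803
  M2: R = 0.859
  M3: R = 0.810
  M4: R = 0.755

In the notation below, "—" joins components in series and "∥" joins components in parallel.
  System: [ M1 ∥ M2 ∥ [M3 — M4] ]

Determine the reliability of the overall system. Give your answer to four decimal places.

0.9892

Series (M3 and M4): 0.810000 × 0.755000 = 0.611550
Parallel (M1, M2, and [0.611550]): 1 − (1 − 0.803000)(1 − 0.859000)(1 − 0.611550) = 0.9892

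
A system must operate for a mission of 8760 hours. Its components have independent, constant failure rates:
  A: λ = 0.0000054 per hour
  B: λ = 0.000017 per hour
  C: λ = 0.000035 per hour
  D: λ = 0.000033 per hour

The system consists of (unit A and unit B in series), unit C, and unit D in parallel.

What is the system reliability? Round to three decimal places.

R(A) = exp(−0.0000054 × 8760) = 0.95380
R(B) = exp(−0.000017 × 8760) = 0.86164
R(C) = exp(−0.000035 × 8760) = 0.73594
R(D) = exp(−0.000033 × 8760) = 0.74895
Series (A and B): 0.95380 × 0.86164 = 0.82183
Parallel ([0.82183], C, and D): 1 − (1 − 0.82183)(1 − 0.73594)(1 − 0.74895) = 0.988

0.988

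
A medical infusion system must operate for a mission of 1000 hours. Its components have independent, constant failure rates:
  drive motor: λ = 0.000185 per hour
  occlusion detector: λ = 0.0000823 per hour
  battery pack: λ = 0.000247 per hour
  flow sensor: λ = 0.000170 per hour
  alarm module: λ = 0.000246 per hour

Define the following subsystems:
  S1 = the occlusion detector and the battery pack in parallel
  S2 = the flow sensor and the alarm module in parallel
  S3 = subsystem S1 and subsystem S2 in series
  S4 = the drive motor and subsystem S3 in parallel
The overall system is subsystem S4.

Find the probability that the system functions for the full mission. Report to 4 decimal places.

0.9914

R(drive motor) = exp(−0.000185 × 1000) = 0.831104
R(occlusion detector) = exp(−0.0000823 × 1000) = 0.920996
R(battery pack) = exp(−0.000247 × 1000) = 0.781141
R(flow sensor) = exp(−0.000170 × 1000) = 0.843665
R(alarm module) = exp(−0.000246 × 1000) = 0.781922
Parallel (occlusion detector and battery pack): 1 − (1 − 0.920996)(1 − 0.781141) = 0.982709
Parallel (flow sensor and alarm module): 1 − (1 − 0.843665)(1 − 0.781922) = 0.965907
Series ([0.982709] and [0.965907]): 0.982709 × 0.965907 = 0.949206
Parallel (drive motor and [0.949206]): 1 − (1 − 0.831104)(1 − 0.949206) = 0.9914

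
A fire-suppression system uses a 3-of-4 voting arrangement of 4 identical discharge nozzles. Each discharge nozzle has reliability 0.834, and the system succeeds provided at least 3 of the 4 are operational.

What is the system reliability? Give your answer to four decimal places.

R = Σ_{i=3}^{4} C(4,i) p^i (1−p)^{4−i} with p = 0.834
C(4,3)·0.834^3·0.166^1 = 0.385182
C(4,4)·0.834^4·0.166^0 = 0.483798
Sum = 0.8690

0.8690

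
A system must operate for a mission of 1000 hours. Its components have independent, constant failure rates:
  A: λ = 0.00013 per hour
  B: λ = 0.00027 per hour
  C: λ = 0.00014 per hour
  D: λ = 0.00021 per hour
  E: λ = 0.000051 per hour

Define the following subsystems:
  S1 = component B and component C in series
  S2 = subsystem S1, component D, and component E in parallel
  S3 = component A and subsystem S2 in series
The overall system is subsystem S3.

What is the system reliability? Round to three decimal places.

0.875

R(A) = exp(−0.00013 × 1000) = 0.87810
R(B) = exp(−0.00027 × 1000) = 0.76338
R(C) = exp(−0.00014 × 1000) = 0.86936
R(D) = exp(−0.00021 × 1000) = 0.81058
R(E) = exp(−0.000051 × 1000) = 0.95028
Series (B and C): 0.76338 × 0.86936 = 0.66365
Parallel ([0.66365], D, and E): 1 − (1 − 0.66365)(1 − 0.81058)(1 − 0.95028) = 0.99683
Series (A and [0.99683]): 0.87810 × 0.99683 = 0.875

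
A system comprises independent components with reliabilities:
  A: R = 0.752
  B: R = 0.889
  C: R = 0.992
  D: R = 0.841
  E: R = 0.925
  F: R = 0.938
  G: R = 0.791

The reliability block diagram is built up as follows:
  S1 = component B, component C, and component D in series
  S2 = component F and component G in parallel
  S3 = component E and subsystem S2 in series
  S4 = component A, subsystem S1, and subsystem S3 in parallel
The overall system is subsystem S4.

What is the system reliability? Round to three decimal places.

Series (B, C, and D): 0.88900 × 0.99200 × 0.84100 = 0.74167
Parallel (F and G): 1 − (1 − 0.93800)(1 − 0.79100) = 0.98704
Series (E and [0.98704]): 0.92500 × 0.98704 = 0.91301
Parallel (A, [0.74167], and [0.91301]): 1 − (1 − 0.75200)(1 − 0.74167)(1 − 0.91301) = 0.994

0.994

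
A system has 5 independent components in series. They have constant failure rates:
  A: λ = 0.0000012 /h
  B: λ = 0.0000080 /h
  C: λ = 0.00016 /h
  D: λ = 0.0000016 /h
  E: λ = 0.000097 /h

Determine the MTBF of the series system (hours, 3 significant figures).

Series of exponential components: λ_sys = Σ λ_i
λ_sys = 0.0000012 + 0.0000080 + 0.00016 + 0.0000016 + 0.000097 = 2.6780e-04 /h
MTBF = 1 / λ_sys = 3730 h

3730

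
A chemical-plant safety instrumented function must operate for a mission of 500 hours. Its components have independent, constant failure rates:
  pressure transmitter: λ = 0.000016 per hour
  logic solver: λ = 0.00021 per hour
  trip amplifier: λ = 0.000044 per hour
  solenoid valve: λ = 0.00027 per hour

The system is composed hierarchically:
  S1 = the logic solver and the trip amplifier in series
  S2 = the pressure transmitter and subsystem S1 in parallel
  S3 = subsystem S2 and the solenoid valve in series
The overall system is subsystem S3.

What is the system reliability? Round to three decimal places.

0.873

R(pressure transmitter) = exp(−0.000016 × 500) = 0.99203
R(logic solver) = exp(−0.00021 × 500) = 0.90032
R(trip amplifier) = exp(−0.000044 × 500) = 0.97824
R(solenoid valve) = exp(−0.00027 × 500) = 0.87372
Series (logic solver and trip amplifier): 0.90032 × 0.97824 = 0.88073
Parallel (pressure transmitter and [0.88073]): 1 − (1 − 0.99203)(1 − 0.88073) = 0.99905
Series ([0.99905] and solenoid valve): 0.99905 × 0.87372 = 0.873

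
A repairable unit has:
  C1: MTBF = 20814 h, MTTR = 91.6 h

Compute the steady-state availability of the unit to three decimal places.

A(C1) = MTBF/(MTBF+MTTR) = 20814/(20814+91.6) = 0.996

0.996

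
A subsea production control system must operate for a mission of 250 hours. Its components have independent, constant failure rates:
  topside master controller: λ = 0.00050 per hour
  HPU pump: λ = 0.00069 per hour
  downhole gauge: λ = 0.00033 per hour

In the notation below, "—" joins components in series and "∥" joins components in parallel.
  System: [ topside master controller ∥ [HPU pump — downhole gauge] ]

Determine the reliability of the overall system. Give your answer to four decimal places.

0.9736

R(topside master controller) = exp(−0.00050 × 250) = 0.882497
R(HPU pump) = exp(−0.00069 × 250) = 0.841558
R(downhole gauge) = exp(−0.00033 × 250) = 0.920811
Series (HPU pump and downhole gauge): 0.841558 × 0.920811 = 0.774916
Parallel (topside master controller and [0.774916]): 1 − (1 − 0.882497)(1 − 0.774916) = 0.9736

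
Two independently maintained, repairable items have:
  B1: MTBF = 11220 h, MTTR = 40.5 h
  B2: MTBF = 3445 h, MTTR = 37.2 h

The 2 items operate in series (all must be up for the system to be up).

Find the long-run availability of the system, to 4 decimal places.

0.9858

A(B1) = MTBF/(MTBF+MTTR) = 11220/(11220+40.5) = 0.996403
A(B2) = MTBF/(MTBF+MTTR) = 3445/(3445+37.2) = 0.989317
Series availability: 0.996403 × 0.989317 = 0.9858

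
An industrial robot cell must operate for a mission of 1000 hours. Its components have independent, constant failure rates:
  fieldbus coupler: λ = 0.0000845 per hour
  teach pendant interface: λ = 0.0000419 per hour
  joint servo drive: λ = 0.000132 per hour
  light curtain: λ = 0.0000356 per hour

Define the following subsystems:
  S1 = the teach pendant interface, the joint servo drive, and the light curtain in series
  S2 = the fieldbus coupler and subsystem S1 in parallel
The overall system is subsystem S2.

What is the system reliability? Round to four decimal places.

0.9847

R(fieldbus coupler) = exp(−0.0000845 × 1000) = 0.918972
R(teach pendant interface) = exp(−0.0000419 × 1000) = 0.958966
R(joint servo drive) = exp(−0.000132 × 1000) = 0.876341
R(light curtain) = exp(−0.0000356 × 1000) = 0.965026
Series (teach pendant interface, joint servo drive, and light curtain): 0.958966 × 0.876341 × 0.965026 = 0.810990
Parallel (fieldbus coupler and [0.810990]): 1 − (1 − 0.918972)(1 − 0.810990) = 0.9847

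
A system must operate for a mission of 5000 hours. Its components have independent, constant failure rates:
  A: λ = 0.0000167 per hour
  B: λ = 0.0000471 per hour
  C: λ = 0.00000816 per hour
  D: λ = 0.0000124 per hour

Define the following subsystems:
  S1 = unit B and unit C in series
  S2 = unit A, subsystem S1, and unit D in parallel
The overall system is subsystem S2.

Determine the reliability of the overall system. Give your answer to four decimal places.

0.9988

R(A) = exp(−0.0000167 × 5000) = 0.919891
R(B) = exp(−0.0000471 × 5000) = 0.790176
R(C) = exp(−0.00000816 × 5000) = 0.960021
R(D) = exp(−0.0000124 × 5000) = 0.939883
Series (B and C): 0.790176 × 0.960021 = 0.758586
Parallel (A, [0.758586], and D): 1 − (1 − 0.919891)(1 − 0.758586)(1 − 0.939883) = 0.9988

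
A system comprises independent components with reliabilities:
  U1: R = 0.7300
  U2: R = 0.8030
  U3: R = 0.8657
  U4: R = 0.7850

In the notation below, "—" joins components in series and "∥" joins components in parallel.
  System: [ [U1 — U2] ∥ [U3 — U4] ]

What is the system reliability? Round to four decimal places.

0.8674

Series (U1 and U2): 0.730000 × 0.803000 = 0.586190
Series (U3 and U4): 0.865700 × 0.785000 = 0.679575
Parallel ([0.586190] and [0.679575]): 1 − (1 − 0.586190)(1 − 0.679575) = 0.8674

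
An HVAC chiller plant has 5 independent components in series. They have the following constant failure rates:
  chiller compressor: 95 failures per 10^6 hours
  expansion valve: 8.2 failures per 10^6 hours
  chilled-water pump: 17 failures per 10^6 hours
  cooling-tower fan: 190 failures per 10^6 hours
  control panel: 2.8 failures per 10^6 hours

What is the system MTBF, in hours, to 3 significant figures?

3190

Series of exponential components: λ_sys = Σ λ_i
λ_sys = 0.000095 + 0.0000082 + 0.000017 + 0.00019 + 0.0000028 = 3.1300e-04 /h
MTBF = 1 / λ_sys = 3190 h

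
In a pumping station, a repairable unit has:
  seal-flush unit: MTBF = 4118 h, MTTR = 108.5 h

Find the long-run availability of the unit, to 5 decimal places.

0.97433

A(seal-flush unit) = MTBF/(MTBF+MTTR) = 4118/(4118+108.5) = 0.97433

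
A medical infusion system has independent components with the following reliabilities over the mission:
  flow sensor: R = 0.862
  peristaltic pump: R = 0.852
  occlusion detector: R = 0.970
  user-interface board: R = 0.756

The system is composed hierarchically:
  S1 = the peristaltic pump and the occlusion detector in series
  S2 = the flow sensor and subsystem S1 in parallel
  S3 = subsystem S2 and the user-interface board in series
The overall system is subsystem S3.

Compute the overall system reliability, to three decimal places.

0.738

Series (peristaltic pump and occlusion detector): 0.85200 × 0.97000 = 0.82644
Parallel (flow sensor and [0.82644]): 1 − (1 − 0.86200)(1 − 0.82644) = 0.97605
Series ([0.97605] and user-interface board): 0.97605 × 0.75600 = 0.738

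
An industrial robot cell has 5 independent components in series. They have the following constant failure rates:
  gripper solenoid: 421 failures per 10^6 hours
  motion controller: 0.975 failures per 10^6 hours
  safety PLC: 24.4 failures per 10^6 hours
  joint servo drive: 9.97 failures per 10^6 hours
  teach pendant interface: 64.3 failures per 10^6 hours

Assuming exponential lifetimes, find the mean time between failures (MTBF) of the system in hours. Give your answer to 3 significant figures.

Series of exponential components: λ_sys = Σ λ_i
λ_sys = 0.000421 + 0.000000975 + 0.0000244 + 0.00000997 + 0.0000643 = 5.2065e-04 /h
MTBF = 1 / λ_sys = 1920 h

1920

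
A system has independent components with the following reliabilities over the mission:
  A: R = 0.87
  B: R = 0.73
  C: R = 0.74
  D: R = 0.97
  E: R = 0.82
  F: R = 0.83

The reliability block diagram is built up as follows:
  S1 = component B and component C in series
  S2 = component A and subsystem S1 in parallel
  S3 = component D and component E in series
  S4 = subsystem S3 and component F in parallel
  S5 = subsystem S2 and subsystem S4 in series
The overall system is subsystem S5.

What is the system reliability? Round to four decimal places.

0.9075

Series (B and C): 0.730000 × 0.740000 = 0.540200
Parallel (A and [0.540200]): 1 − (1 − 0.870000)(1 − 0.540200) = 0.940226
Series (D and E): 0.970000 × 0.820000 = 0.795400
Parallel ([0.795400] and F): 1 − (1 − 0.795400)(1 − 0.830000) = 0.965218
Series ([0.940226] and [0.965218]): 0.940226 × 0.965218 = 0.9075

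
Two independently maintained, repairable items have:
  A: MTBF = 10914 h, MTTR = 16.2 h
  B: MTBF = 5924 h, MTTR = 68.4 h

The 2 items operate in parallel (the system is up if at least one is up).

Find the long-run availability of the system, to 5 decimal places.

A(A) = MTBF/(MTBF+MTTR) = 10914/(10914+16.2) = 0.998518
A(B) = MTBF/(MTBF+MTTR) = 5924/(5924+68.4) = 0.988586
Parallel availability: 1 − (1 − 0.998518)(1 − 0.988586) = 0.99998

0.99998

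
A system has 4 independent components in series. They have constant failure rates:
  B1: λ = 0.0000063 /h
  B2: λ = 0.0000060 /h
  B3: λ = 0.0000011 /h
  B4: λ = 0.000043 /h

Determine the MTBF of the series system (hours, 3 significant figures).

17700

Series of exponential components: λ_sys = Σ λ_i
λ_sys = 0.0000063 + 0.0000060 + 0.0000011 + 0.000043 = 5.6400e-05 /h
MTBF = 1 / λ_sys = 17700 h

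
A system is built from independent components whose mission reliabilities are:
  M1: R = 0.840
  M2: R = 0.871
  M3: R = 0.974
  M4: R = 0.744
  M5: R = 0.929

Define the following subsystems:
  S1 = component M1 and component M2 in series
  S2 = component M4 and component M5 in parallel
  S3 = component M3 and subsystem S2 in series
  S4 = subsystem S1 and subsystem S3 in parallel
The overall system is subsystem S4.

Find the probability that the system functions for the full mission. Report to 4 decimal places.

Series (M1 and M2): 0.840000 × 0.871000 = 0.731640
Parallel (M4 and M5): 1 − (1 − 0.744000)(1 − 0.929000) = 0.981824
Series (M3 and [0.981824]): 0.974000 × 0.981824 = 0.956297
Parallel ([0.731640] and [0.956297]): 1 − (1 − 0.731640)(1 − 0.956297) = 0.9883

0.9883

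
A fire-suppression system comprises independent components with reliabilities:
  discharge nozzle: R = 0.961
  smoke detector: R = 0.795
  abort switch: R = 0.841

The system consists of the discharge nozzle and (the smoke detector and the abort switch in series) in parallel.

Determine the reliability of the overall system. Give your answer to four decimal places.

Series (smoke detector and abort switch): 0.795000 × 0.841000 = 0.668595
Parallel (discharge nozzle and [0.668595]): 1 − (1 − 0.961000)(1 − 0.668595) = 0.9871

0.9871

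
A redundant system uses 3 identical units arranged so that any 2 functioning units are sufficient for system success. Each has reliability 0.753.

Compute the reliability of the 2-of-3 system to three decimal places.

0.847

R = Σ_{i=2}^{3} C(3,i) p^i (1−p)^{3−i} with p = 0.753
C(3,2)·0.753^2·0.247^1 = 0.42015
C(3,3)·0.753^3·0.247^0 = 0.42696
Sum = 0.847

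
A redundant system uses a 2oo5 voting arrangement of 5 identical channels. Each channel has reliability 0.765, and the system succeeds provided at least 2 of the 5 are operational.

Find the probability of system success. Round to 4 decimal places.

0.9876

R = Σ_{i=2}^{5} C(5,i) p^i (1−p)^{5−i} with p = 0.765
C(5,2)·0.765^2·0.235^3 = 0.075950
C(5,3)·0.765^3·0.235^2 = 0.247241
C(5,4)·0.765^4·0.235^1 = 0.402424
C(5,5)·0.765^5·0.235^0 = 0.262004
Sum = 0.9876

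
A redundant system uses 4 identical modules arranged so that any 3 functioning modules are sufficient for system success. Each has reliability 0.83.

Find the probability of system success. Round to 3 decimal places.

R = Σ_{i=3}^{4} C(4,i) p^i (1−p)^{4−i} with p = 0.83
C(4,3)·0.83^3·0.17^1 = 0.38882
C(4,4)·0.83^4·0.17^0 = 0.47458
Sum = 0.863

0.863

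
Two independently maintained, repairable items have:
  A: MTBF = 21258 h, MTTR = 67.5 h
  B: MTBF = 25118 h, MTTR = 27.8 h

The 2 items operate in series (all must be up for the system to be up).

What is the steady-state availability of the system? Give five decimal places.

0.99573

A(A) = MTBF/(MTBF+MTTR) = 21258/(21258+67.5) = 0.996835
A(B) = MTBF/(MTBF+MTTR) = 25118/(25118+27.8) = 0.998894
Series availability: 0.996835 × 0.998894 = 0.99573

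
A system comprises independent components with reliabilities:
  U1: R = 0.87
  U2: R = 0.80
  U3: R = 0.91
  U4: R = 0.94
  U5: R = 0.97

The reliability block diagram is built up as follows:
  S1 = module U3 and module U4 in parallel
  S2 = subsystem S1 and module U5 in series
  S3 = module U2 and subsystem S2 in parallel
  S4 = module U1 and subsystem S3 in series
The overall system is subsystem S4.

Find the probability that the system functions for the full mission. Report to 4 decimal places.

0.8639

Parallel (U3 and U4): 1 − (1 − 0.910000)(1 − 0.940000) = 0.994600
Series ([0.994600] and U5): 0.994600 × 0.970000 = 0.964762
Parallel (U2 and [0.964762]): 1 − (1 − 0.800000)(1 − 0.964762) = 0.992952
Series (U1 and [0.992952]): 0.870000 × 0.992952 = 0.8639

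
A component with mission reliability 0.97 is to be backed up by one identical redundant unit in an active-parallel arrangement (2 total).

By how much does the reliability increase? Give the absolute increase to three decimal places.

0.029

R_before = 0.97
R_after = 1 − (1 − 0.97)^2 = 0.999
ΔR = 0.999 − 0.97 = 0.029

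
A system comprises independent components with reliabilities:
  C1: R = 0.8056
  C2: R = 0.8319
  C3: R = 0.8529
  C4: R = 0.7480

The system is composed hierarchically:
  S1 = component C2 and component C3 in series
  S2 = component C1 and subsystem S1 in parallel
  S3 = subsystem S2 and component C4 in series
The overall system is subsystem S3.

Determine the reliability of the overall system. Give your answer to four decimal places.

0.7058

Series (C2 and C3): 0.831900 × 0.852900 = 0.709528
Parallel (C1 and [0.709528]): 1 − (1 − 0.805600)(1 − 0.709528) = 0.943532
Series ([0.943532] and C4): 0.943532 × 0.748000 = 0.7058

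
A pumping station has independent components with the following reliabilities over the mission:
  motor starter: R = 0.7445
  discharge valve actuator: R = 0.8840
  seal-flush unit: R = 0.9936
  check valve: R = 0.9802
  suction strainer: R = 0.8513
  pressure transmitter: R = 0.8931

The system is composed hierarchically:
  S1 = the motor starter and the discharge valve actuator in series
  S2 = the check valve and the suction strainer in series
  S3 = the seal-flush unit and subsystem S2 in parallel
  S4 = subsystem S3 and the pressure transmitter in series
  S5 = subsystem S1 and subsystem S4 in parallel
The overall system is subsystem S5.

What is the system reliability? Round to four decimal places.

0.9631

Series (motor starter and discharge valve actuator): 0.744500 × 0.884000 = 0.658138
Series (check valve and suction strainer): 0.980200 × 0.851300 = 0.834444
Parallel (seal-flush unit and [0.834444]): 1 − (1 − 0.993600)(1 − 0.834444) = 0.998940
Series ([0.998940] and pressure transmitter): 0.998940 × 0.893100 = 0.892153
Parallel ([0.658138] and [0.892153]): 1 − (1 − 0.658138)(1 − 0.892153) = 0.9631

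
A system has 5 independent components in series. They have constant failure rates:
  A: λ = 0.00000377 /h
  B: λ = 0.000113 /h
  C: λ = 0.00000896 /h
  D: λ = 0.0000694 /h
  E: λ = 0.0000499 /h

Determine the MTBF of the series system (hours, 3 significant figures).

Series of exponential components: λ_sys = Σ λ_i
λ_sys = 0.00000377 + 0.000113 + 0.00000896 + 0.0000694 + 0.0000499 = 2.4503e-04 /h
MTBF = 1 / λ_sys = 4080 h

4080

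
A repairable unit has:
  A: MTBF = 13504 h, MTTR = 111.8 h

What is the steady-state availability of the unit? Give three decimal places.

A(A) = MTBF/(MTBF+MTTR) = 13504/(13504+111.8) = 0.992

0.992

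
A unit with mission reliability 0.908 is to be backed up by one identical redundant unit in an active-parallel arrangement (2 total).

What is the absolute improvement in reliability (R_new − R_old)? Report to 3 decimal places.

R_before = 0.908
R_after = 1 − (1 − 0.908)^2 = 0.992
ΔR = 0.992 − 0.908 = 0.084

0.084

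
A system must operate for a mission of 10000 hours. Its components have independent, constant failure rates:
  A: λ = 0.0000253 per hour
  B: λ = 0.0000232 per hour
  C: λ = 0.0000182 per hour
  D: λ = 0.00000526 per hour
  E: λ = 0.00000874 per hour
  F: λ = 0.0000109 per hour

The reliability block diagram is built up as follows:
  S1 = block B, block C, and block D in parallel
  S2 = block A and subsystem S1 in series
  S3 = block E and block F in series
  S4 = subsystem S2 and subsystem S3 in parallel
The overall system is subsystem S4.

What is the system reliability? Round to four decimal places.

R(A) = exp(−0.0000253 × 10000) = 0.776468
R(B) = exp(−0.0000232 × 10000) = 0.792946
R(C) = exp(−0.0000182 × 10000) = 0.833601
R(D) = exp(−0.00000526 × 10000) = 0.948759
R(E) = exp(−0.00000874 × 10000) = 0.916310
R(F) = exp(−0.0000109 × 10000) = 0.896730
Parallel (B, C, and D): 1 − (1 − 0.792946)(1 − 0.833601)(1 − 0.948759) = 0.998235
Series (A and [0.998235]): 0.776468 × 0.998235 = 0.775098
Series (E and F): 0.916310 × 0.896730 = 0.821683
Parallel ([0.775098] and [0.821683]): 1 − (1 − 0.775098)(1 − 0.821683) = 0.9599

0.9599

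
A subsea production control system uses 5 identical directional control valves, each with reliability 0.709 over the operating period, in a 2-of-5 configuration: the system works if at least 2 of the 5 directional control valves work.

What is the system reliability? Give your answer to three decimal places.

0.972

R = Σ_{i=2}^{5} C(5,i) p^i (1−p)^{5−i} with p = 0.709
C(5,2)·0.709^2·0.291^3 = 0.12387
C(5,3)·0.709^3·0.291^2 = 0.30180
C(5,4)·0.709^4·0.291^1 = 0.36766
C(5,5)·0.709^5·0.291^0 = 0.17916
Sum = 0.972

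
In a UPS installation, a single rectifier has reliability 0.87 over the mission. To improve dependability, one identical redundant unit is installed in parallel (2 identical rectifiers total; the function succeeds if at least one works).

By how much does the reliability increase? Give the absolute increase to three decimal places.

R_before = 0.87
R_after = 1 − (1 − 0.87)^2 = 0.983
ΔR = 0.983 − 0.87 = 0.113

0.113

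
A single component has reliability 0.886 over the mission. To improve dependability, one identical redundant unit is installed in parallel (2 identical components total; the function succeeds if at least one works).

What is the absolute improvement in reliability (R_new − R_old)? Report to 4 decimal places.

R_before = 0.886
R_after = 1 − (1 − 0.886)^2 = 0.9870
ΔR = 0.9870 − 0.886 = 0.1010

0.1010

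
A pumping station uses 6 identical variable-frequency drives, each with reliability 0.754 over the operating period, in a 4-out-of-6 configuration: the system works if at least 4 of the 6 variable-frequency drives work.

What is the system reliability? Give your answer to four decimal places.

R = Σ_{i=4}^{6} C(6,i) p^i (1−p)^{6−i} with p = 0.754
C(6,4)·0.754^4·0.246^2 = 0.293391
C(6,5)·0.754^5·0.246^1 = 0.359702
C(6,6)·0.754^6·0.246^0 = 0.183750
Sum = 0.8368

0.8368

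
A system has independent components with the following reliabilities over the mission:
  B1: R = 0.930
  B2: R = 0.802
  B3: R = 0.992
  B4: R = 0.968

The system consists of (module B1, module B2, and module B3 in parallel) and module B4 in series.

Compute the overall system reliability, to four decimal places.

0.9679

Parallel (B1, B2, and B3): 1 − (1 − 0.930000)(1 − 0.802000)(1 − 0.992000) = 0.999889
Series ([0.999889] and B4): 0.999889 × 0.968000 = 0.9679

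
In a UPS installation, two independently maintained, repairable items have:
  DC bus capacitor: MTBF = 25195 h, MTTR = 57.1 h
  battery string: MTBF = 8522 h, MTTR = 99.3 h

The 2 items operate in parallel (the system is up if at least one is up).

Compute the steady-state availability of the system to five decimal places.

A(DC bus capacitor) = MTBF/(MTBF+MTTR) = 25195/(25195+57.1) = 0.997739
A(battery string) = MTBF/(MTBF+MTTR) = 8522/(8522+99.3) = 0.988482
Parallel availability: 1 − (1 − 0.997739)(1 − 0.988482) = 0.99997

0.99997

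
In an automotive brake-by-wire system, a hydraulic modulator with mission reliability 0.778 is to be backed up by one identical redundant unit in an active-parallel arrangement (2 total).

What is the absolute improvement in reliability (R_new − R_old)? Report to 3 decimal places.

0.173

R_before = 0.778
R_after = 1 − (1 − 0.778)^2 = 0.951
ΔR = 0.951 − 0.778 = 0.173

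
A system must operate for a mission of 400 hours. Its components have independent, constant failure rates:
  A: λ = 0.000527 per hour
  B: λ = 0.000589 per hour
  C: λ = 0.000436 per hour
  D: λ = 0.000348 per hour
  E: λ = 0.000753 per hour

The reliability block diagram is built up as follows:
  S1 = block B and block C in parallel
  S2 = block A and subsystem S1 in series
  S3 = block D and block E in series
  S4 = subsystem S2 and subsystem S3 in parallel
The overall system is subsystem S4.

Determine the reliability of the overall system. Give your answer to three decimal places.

R(A) = exp(−0.000527 × 400) = 0.80994
R(B) = exp(−0.000589 × 400) = 0.79010
R(C) = exp(−0.000436 × 400) = 0.83996
R(D) = exp(−0.000348 × 400) = 0.87005
R(E) = exp(−0.000753 × 400) = 0.73993
Parallel (B and C): 1 − (1 − 0.79010)(1 − 0.83996) = 0.96641
Series (A and [0.96641]): 0.80994 × 0.96641 = 0.78273
Series (D and E): 0.87005 × 0.73993 = 0.64378
Parallel ([0.78273] and [0.64378]): 1 − (1 − 0.78273)(1 − 0.64378) = 0.923

0.923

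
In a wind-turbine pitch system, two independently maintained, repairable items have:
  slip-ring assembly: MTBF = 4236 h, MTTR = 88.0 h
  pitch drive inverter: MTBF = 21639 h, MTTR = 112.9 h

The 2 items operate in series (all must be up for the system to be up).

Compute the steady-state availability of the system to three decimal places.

0.975

A(slip-ring assembly) = MTBF/(MTBF+MTTR) = 4236/(4236+88.0) = 0.979648
A(pitch drive inverter) = MTBF/(MTBF+MTTR) = 21639/(21639+112.9) = 0.994810
Series availability: 0.979648 × 0.994810 = 0.975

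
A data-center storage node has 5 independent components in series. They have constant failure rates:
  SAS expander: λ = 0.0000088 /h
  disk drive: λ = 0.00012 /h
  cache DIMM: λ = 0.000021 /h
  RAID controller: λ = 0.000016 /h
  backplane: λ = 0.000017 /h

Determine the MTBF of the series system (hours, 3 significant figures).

Series of exponential components: λ_sys = Σ λ_i
λ_sys = 0.0000088 + 0.00012 + 0.000021 + 0.000016 + 0.000017 = 1.8280e-04 /h
MTBF = 1 / λ_sys = 5470 h

5470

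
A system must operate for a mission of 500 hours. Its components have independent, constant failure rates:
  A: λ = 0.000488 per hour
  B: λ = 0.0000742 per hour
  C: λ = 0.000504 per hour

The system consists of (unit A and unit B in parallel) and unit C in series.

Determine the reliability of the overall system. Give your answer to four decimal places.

R(A) = exp(−0.000488 × 500) = 0.783488
R(B) = exp(−0.0000742 × 500) = 0.963580
R(C) = exp(−0.000504 × 500) = 0.777245
Parallel (A and B): 1 − (1 − 0.783488)(1 − 0.963580) = 0.992115
Series ([0.992115] and C): 0.992115 × 0.777245 = 0.7711

0.7711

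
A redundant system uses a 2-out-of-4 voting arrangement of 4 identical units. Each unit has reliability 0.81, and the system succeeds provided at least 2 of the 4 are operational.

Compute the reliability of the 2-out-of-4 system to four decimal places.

0.9765

R = Σ_{i=2}^{4} C(4,i) p^i (1−p)^{4−i} with p = 0.81
C(4,2)·0.81^2·0.19^2 = 0.142111
C(4,3)·0.81^3·0.19^1 = 0.403895
C(4,4)·0.81^4·0.19^0 = 0.430467
Sum = 0.9765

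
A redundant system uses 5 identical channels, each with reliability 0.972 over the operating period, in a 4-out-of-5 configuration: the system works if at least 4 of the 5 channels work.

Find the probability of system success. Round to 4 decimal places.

0.9926

R = Σ_{i=4}^{5} C(5,i) p^i (1−p)^{5−i} with p = 0.972
C(5,4)·0.972^4·0.028^1 = 0.124966
C(5,5)·0.972^5·0.028^0 = 0.867624
Sum = 0.9926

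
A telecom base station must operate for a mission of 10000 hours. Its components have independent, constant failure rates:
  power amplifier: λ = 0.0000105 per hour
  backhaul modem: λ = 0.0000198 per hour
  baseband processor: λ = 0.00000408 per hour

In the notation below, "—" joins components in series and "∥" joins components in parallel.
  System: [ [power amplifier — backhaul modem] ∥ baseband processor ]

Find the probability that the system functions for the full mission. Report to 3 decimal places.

R(power amplifier) = exp(−0.0000105 × 10000) = 0.90032
R(backhaul modem) = exp(−0.0000198 × 10000) = 0.82037
R(baseband processor) = exp(−0.00000408 × 10000) = 0.96002
Series (power amplifier and backhaul modem): 0.90032 × 0.82037 = 0.73860
Parallel ([0.73860] and baseband processor): 1 − (1 − 0.73860)(1 − 0.96002) = 0.990

0.990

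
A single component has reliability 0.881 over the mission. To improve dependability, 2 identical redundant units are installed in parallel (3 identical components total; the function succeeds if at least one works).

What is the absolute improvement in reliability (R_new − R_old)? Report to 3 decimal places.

R_before = 0.881
R_after = 1 − (1 − 0.881)^3 = 0.998
ΔR = 0.998 − 0.881 = 0.117

0.117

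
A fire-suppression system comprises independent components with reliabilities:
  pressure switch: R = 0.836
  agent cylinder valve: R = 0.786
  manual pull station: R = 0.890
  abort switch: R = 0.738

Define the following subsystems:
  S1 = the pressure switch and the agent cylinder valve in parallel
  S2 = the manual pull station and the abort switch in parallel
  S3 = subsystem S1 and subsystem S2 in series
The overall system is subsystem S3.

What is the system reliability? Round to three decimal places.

Parallel (pressure switch and agent cylinder valve): 1 − (1 − 0.83600)(1 − 0.78600) = 0.96490
Parallel (manual pull station and abort switch): 1 − (1 − 0.89000)(1 − 0.73800) = 0.97118
Series ([0.96490] and [0.97118]): 0.96490 × 0.97118 = 0.937

0.937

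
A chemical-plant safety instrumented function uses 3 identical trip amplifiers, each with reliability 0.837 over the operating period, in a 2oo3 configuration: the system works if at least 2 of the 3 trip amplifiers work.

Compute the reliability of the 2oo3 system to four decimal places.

R = Σ_{i=2}^{3} C(3,i) p^i (1−p)^{3−i} with p = 0.837
C(3,2)·0.837^2·0.163^1 = 0.342578
C(3,3)·0.837^3·0.163^0 = 0.586376
Sum = 0.9290

0.9290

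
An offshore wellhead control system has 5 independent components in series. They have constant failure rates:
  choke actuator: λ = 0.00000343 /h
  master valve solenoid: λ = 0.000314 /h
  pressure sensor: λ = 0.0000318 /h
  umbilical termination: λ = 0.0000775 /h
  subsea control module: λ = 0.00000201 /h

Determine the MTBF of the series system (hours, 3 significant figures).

2330

Series of exponential components: λ_sys = Σ λ_i
λ_sys = 0.00000343 + 0.000314 + 0.0000318 + 0.0000775 + 0.00000201 = 4.2874e-04 /h
MTBF = 1 / λ_sys = 2330 h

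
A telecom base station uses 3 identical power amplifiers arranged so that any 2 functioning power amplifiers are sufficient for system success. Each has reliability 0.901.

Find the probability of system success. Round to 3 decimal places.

R = Σ_{i=2}^{3} C(3,i) p^i (1−p)^{3−i} with p = 0.901
C(3,2)·0.901^2·0.099^1 = 0.24110
C(3,3)·0.901^3·0.099^0 = 0.73143
Sum = 0.973

0.973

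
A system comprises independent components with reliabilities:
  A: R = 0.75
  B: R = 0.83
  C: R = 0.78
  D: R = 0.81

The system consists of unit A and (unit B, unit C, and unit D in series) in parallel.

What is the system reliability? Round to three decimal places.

0.881

Series (B, C, and D): 0.83000 × 0.78000 × 0.81000 = 0.52439
Parallel (A and [0.52439]): 1 − (1 − 0.75000)(1 − 0.52439) = 0.881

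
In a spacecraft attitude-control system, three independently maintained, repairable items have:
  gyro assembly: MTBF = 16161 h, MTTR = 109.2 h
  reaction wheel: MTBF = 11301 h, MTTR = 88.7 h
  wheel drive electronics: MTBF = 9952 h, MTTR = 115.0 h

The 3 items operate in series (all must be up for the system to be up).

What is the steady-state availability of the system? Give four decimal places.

A(gyro assembly) = MTBF/(MTBF+MTTR) = 16161/(16161+109.2) = 0.993288
A(reaction wheel) = MTBF/(MTBF+MTTR) = 11301/(11301+88.7) = 0.992212
A(wheel drive electronics) = MTBF/(MTBF+MTTR) = 9952/(9952+115.0) = 0.988577
Series availability: 0.993288 × 0.992212 × 0.988577 = 0.9743

0.9743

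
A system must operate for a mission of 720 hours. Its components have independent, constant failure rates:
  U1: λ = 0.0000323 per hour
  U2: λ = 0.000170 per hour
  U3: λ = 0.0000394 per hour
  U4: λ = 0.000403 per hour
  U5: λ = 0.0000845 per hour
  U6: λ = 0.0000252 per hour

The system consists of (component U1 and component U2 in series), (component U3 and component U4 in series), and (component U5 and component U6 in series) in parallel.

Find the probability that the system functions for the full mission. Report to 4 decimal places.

R(U1) = exp(−0.0000323 × 720) = 0.977012
R(U2) = exp(−0.000170 × 720) = 0.884794
R(U3) = exp(−0.0000394 × 720) = 0.972031
R(U4) = exp(−0.000403 × 720) = 0.748144
R(U5) = exp(−0.0000845 × 720) = 0.940974
R(U6) = exp(−0.0000252 × 720) = 0.982020
Series (U1 and U2): 0.977012 × 0.884794 = 0.864454
Series (U3 and U4): 0.972031 × 0.748144 = 0.727219
Series (U5 and U6): 0.940974 × 0.982020 = 0.924055
Parallel ([0.864454], [0.727219], and [0.924055]): 1 − (1 − 0.864454)(1 − 0.727219)(1 − 0.924055) = 0.9972

0.9972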